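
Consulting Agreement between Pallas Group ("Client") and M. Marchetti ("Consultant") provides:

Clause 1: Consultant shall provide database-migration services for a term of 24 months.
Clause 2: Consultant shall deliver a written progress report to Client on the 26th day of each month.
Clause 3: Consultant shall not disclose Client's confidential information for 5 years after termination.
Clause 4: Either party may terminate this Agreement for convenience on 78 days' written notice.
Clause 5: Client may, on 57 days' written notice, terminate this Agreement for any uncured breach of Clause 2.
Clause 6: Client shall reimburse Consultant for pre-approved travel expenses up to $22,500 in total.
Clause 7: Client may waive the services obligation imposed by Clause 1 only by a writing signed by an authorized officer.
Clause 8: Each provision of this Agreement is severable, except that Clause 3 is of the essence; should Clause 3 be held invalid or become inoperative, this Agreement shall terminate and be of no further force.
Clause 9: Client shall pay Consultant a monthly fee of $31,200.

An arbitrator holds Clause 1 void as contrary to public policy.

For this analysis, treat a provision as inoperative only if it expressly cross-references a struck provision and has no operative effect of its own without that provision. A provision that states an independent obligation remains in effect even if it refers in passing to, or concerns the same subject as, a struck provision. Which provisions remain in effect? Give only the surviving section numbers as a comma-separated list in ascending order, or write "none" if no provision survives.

Clause 1 is struck. Clause 7 has no operative effect of its own apart from Clause 1 and is therefore inoperative. Clause 8 makes Clause 3 an essential term, but Clause 3 is unaffected, so the severability proviso in Clause 8 preserves the remaining provisions. That leaves Clause 2, Clause 3, Clause 4, Clause 5, Clause 6, Clause 8, and Clause 9 in effect.

2, 3, 4, 5, 6, 8, 9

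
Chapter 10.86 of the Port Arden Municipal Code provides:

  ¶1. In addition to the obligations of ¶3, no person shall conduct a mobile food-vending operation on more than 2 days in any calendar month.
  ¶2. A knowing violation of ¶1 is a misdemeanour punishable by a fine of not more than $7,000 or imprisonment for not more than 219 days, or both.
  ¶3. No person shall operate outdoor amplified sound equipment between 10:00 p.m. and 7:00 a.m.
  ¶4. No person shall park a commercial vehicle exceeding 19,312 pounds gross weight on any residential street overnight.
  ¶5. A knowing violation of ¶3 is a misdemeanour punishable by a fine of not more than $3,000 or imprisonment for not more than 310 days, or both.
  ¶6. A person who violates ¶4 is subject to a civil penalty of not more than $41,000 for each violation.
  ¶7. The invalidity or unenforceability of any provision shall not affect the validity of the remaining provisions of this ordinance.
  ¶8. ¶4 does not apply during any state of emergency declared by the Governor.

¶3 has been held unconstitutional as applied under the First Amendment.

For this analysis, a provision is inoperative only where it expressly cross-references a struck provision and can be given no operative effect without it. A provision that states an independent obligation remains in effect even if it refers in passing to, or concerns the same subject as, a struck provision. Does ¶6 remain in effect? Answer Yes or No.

¶3 is struck. The only function of ¶5 is the criminal penalty for violating ¶3, so it cannot stand once ¶3 is removed. Although ¶1 refers to ¶3, its operative terms do not depend on ¶3, so it remains in effect. ¶7 is a severability clause and preserves every provision that can still be given independent effect. The provisions still in force are ¶1, ¶2, ¶4, ¶6, ¶7, and ¶8. ¶6 is among the surviving provisions, so the answer is yes.

Yes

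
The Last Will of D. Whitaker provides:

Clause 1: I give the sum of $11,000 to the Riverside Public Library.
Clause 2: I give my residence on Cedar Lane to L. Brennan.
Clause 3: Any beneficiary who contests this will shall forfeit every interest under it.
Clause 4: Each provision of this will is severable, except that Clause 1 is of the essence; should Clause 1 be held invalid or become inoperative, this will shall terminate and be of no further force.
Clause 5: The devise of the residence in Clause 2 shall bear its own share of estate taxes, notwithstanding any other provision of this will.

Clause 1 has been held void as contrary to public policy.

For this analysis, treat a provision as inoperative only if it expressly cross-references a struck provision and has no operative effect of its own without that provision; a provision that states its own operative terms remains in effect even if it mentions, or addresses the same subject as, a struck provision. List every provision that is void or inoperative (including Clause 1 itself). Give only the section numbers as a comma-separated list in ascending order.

Clause 1 is struck. Nothing else in the will is defined by reference to Clause 1. Clause 4 makes Clause 1 an essential term, and Clause 1 is the provision held invalid; under Clause 4, the entire will is therefore void. No provision of the will survives.

1, 2, 3, 4, 5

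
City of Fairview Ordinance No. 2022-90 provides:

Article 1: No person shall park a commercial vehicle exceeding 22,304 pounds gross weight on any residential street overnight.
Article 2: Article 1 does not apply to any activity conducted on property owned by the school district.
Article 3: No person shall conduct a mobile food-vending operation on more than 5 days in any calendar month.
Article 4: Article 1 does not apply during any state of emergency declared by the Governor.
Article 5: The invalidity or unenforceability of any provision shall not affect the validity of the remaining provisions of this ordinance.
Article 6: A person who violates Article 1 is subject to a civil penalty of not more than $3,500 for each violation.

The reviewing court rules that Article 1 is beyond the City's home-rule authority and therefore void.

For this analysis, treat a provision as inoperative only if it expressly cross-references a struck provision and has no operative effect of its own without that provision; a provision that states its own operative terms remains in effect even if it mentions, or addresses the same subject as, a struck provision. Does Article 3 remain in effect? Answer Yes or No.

Yes

Article 1 is struck. The only function of Article 2 is the public-property exemption from Article 1, so it cannot stand once Article 1 is removed. Article 4 merely fixes the emergency suspension of Article 1; with Article 1 gone it has nothing to operate on and falls away. Article 6 has no operative effect of its own apart from Article 1 and is therefore inoperative. Article 5 is a severability clause and preserves every provision that can still be given independent effect. Article 3 and Article 5 remain in effect. Article 3 is among the surviving provisions, so the answer is yes.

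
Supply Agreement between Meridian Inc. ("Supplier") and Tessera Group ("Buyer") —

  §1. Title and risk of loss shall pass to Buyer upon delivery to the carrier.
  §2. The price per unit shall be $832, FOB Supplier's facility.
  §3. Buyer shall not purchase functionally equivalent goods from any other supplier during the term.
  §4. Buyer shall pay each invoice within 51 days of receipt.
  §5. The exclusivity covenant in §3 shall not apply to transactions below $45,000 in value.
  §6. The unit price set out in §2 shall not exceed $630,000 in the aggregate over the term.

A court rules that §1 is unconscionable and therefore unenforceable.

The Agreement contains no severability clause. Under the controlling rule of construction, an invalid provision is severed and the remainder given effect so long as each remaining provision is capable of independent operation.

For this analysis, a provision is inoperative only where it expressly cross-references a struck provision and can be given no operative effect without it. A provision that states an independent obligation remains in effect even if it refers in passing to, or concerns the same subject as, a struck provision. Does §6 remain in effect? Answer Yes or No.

Yes

§1 is struck. Nothing else in the Agreement is defined by reference to §1. Under the stated default rule, only provisions that cannot operate independently fall away; the rest are enforced. That leaves §2, §3, §4, §5, and §6 in effect. §6 is among the surviving provisions, so the answer is yes.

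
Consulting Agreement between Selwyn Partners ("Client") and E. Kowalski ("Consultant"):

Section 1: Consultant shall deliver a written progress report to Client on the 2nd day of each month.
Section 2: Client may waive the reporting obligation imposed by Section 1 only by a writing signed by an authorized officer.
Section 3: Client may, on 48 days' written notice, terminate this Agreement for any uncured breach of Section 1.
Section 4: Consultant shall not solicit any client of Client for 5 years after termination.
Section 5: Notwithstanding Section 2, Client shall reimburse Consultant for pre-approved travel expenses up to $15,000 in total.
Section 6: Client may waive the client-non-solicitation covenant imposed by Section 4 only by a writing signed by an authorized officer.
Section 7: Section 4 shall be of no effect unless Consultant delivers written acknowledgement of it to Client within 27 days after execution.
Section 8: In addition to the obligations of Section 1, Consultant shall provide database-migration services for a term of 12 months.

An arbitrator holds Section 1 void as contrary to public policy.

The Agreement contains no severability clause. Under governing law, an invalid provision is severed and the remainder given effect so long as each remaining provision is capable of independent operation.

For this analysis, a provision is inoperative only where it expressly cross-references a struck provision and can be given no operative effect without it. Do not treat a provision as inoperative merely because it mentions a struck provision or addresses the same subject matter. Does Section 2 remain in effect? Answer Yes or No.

No

Section 1 is struck. Section 2 has no operative effect of its own apart from Section 1 and is therefore inoperative. Section 3 operates only by reference to Section 1, so it falls with Section 1. Although Section 5 refers to Section 2, its operative terms do not depend on Section 2, so it remains in effect. Although Section 8 refers to Section 1, its operative terms do not depend on Section 1, so it remains in effect. Under the stated default rule, only provisions that cannot operate independently fall away; the rest are enforced. The provisions still in force are Section 4, Section 5, Section 6, Section 7, and Section 8. Section 2 is among the inoperative provisions, so the answer is no.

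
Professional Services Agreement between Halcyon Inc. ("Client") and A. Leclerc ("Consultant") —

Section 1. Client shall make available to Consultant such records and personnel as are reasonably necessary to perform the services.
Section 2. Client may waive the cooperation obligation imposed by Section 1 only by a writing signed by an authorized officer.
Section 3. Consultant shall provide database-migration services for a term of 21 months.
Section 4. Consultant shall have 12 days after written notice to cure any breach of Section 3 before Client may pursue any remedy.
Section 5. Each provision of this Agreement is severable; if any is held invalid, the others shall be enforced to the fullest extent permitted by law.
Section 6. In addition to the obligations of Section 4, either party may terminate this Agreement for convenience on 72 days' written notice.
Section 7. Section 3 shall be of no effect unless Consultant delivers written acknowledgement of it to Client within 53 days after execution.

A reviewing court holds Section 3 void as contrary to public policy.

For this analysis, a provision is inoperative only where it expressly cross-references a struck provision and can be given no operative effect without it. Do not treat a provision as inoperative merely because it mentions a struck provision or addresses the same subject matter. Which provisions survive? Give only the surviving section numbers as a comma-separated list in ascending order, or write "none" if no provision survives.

1, 2, 5, 6

Section 3 is struck. The only function of Section 4 is the cure period for breach of Section 3, so it cannot stand once Section 3 is removed. Section 7 merely fixes the acknowledgement condition for Section 3; with Section 3 gone it has nothing to operate on and falls away. Although Section 6 refers to Section 4, its operative terms do not depend on Section 4, so it remains in effect. Under the severability clause in Section 5, the remaining provisions continue in force. That leaves Section 1, Section 2, Section 5, and Section 6 in effect.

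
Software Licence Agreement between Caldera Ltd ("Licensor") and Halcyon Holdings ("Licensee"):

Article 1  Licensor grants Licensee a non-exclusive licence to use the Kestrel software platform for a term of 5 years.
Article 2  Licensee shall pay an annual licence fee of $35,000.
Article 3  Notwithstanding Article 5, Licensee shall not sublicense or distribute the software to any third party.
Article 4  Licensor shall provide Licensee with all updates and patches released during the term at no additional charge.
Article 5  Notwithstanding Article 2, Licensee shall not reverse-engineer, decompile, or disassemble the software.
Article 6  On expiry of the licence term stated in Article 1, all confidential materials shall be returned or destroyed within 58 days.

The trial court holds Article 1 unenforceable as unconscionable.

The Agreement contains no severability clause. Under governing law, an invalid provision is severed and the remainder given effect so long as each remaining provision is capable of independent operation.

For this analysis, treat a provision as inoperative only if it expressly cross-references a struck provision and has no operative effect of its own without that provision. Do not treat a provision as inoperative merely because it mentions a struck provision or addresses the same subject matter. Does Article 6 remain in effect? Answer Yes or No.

No

Article 1 is struck. Article 6 operates only by reference to Article 1, so it falls with Article 1. With no severability clause, the stated default rule severs what cannot stand and enforces each remaining provision that can operate on its own. The provisions still in force are Article 2, Article 3, Article 4, and Article 5. Article 6 is among the inoperative provisions, so the answer is no.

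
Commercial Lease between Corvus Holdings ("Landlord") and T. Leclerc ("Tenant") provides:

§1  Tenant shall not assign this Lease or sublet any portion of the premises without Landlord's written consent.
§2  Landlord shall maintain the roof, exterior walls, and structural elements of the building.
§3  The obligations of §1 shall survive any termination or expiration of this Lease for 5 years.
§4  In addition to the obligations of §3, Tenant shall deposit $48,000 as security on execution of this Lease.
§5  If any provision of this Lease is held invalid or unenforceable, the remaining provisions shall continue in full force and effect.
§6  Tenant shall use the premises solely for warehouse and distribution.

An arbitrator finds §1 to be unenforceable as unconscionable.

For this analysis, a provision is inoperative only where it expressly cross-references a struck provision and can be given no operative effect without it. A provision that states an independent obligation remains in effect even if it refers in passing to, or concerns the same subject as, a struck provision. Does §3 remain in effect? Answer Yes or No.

No

§1 is struck. §3 merely fixes the survival period for §1; with §1 gone it has nothing to operate on and falls away. Although §4 refers to §3, its operative terms do not depend on §3, so it remains in effect. §5 is a severability clause and preserves every provision that can still be given independent effect. That leaves §2, §4, §5, and §6 in effect. §3 is among the inoperative provisions, so the answer is no.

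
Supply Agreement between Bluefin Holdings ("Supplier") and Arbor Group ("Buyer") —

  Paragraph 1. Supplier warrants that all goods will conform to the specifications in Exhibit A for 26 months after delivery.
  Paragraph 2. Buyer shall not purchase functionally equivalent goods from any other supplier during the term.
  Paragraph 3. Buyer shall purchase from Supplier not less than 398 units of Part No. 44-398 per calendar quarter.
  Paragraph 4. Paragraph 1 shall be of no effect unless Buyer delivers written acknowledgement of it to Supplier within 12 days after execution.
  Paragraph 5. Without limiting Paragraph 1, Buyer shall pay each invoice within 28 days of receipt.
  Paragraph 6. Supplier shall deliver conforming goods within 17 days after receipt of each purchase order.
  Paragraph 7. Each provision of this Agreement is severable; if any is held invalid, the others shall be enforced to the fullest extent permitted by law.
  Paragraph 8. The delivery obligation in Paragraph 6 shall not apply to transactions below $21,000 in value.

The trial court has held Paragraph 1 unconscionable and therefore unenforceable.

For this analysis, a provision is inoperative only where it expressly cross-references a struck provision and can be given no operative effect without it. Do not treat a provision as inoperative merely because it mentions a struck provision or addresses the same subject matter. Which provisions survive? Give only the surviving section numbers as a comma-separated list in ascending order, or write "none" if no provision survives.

2, 3, 5, 6, 7, 8

Paragraph 1 is struck. Paragraph 4 merely fixes the acknowledgement condition for Paragraph 1; with Paragraph 1 gone it has nothing to operate on and falls away. Although Paragraph 5 refers to Paragraph 1, its operative terms do not depend on Paragraph 1, so it remains in effect. Under the severability clause in Paragraph 7, the remaining provisions continue in force. The provisions still in force are Paragraph 2, Paragraph 3, Paragraph 5, Paragraph 6, Paragraph 7, and Paragraph 8.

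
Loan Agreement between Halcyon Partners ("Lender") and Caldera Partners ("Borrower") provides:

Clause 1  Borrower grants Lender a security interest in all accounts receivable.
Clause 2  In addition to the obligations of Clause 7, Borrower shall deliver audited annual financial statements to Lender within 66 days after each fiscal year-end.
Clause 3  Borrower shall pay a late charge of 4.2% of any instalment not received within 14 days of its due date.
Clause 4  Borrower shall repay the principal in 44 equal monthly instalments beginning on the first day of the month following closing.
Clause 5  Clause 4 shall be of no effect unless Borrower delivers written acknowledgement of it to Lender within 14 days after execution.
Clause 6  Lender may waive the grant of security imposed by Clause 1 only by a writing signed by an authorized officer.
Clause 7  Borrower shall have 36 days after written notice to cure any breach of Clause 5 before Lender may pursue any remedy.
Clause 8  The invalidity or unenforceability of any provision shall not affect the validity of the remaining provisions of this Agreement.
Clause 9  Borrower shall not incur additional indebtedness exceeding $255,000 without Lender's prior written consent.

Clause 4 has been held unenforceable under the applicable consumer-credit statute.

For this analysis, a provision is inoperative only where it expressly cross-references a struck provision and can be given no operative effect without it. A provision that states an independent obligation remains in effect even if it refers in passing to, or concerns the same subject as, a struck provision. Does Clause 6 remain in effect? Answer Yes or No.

Clause 4 is struck. Clause 5 has no operative effect of its own apart from Clause 4 and is therefore inoperative. Clause 7 operates only by reference to Clause 5, so it falls with Clause 5. Clause 2 mentions Clause 7 but its own obligation stands independently of Clause 7, so Clause 2 is not affected. Under the severability clause in Clause 8, the remaining provisions continue in force. Clause 1, Clause 2, Clause 3, Clause 6, Clause 8, and Clause 9 remain in effect. Clause 6 is among the surviving provisions, so the answer is yes.

Yes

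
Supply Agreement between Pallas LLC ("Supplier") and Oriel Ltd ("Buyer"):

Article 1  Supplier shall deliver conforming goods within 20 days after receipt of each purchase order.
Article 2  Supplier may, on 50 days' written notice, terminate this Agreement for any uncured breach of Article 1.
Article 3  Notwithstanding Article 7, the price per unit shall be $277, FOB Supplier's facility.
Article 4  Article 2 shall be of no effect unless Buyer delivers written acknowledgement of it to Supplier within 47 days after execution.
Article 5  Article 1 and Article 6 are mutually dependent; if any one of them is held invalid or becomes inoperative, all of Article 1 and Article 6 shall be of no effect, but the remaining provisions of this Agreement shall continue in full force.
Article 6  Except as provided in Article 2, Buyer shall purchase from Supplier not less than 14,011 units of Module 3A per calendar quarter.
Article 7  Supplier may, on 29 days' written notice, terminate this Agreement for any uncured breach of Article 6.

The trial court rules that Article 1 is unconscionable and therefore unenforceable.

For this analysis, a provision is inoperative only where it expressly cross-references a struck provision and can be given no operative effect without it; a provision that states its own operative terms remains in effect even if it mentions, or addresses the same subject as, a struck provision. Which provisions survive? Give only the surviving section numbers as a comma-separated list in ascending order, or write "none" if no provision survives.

Article 1 is struck. Article 2 merely fixes the termination right for breach of Article 1; with Article 1 gone it has nothing to operate on and falls away. The only function of Article 4 is the acknowledgement condition for Article 2, so it cannot stand once Article 2 is removed. Although Article 3 refers to Article 7, its operative terms do not depend on Article 7, so it remains in effect. Article 5 declares Article 1 and Article 6 mutually dependent; since one of them has fallen, all of them are of no effect. That brings down Article 6 as well. Article 7 in turn depends solely on a provision now struck and likewise falls. The remainder continues in force under Article 5. Article 3 and Article 5 remain in effect.

3, 5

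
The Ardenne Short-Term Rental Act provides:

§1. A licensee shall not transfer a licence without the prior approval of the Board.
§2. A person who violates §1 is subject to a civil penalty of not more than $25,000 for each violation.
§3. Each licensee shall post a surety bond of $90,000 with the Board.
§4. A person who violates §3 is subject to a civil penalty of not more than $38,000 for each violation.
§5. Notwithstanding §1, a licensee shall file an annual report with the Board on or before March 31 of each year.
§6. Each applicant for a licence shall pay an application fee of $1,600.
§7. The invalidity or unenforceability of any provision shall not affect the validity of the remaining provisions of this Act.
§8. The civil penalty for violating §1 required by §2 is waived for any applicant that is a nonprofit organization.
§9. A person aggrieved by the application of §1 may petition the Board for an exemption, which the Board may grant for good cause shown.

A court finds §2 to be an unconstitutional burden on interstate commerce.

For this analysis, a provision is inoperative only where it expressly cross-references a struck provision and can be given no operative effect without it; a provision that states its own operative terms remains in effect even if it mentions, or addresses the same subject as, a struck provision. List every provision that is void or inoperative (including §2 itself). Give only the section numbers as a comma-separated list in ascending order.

2, 8

§2 is struck. §8 has no operative effect of its own apart from §2 and is therefore inoperative. Under the severability clause in §7, the remaining provisions continue in force. The provisions still in force are §1, §3, §4, §5, §6, §7, and §9.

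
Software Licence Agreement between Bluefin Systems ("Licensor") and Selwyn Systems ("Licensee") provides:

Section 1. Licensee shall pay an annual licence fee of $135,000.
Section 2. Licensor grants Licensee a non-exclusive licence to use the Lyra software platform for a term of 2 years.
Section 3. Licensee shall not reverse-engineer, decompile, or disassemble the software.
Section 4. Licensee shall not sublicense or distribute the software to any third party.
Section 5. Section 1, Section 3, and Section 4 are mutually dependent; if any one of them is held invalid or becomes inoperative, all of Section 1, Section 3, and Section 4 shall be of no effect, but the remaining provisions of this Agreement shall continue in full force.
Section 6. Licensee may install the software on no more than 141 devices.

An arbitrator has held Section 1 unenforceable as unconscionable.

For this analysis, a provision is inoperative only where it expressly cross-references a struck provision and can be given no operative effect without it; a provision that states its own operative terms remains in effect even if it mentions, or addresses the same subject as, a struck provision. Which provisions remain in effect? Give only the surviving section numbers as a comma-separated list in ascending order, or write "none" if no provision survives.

2, 5, 6

Section 1 is struck. Nothing else in the Agreement is defined by reference to Section 1. Section 5 declares Section 1, Section 3, and Section 4 mutually dependent; since one of them has fallen, all of them are of no effect. That brings down Section 3 and Section 4 as well. The remainder continues in force under Section 5. That leaves Section 2, Section 5, and Section 6 in effect.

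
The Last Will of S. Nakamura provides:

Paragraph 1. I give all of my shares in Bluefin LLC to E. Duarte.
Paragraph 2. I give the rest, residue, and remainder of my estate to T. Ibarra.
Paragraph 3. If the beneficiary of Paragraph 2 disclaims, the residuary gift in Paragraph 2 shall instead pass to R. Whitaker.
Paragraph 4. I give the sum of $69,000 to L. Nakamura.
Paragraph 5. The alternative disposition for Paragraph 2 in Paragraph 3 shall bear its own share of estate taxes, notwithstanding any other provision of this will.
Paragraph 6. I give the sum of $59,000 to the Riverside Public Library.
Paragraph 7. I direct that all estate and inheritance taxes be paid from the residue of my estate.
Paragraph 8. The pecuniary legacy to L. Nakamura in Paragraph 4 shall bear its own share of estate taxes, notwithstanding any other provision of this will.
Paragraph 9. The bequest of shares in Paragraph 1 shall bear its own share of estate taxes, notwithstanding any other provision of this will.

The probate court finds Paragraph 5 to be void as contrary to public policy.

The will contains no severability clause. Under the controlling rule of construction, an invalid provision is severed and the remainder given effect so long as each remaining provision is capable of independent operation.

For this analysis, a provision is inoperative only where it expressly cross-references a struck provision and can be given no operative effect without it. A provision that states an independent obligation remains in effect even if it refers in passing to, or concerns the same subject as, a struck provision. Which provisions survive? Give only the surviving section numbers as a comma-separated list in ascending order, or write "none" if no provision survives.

1, 2, 3, 4, 6, 7, 8, 9

Paragraph 5 is struck. Nothing else in the will is defined by reference to Paragraph 5. With no severability clause, the stated default rule severs what cannot stand and enforces each remaining provision that can operate on its own. That leaves Paragraph 1, Paragraph 2, Paragraph 3, Paragraph 4, Paragraph 6, Paragraph 7, Paragraph 8, and Paragraph 9 in effect.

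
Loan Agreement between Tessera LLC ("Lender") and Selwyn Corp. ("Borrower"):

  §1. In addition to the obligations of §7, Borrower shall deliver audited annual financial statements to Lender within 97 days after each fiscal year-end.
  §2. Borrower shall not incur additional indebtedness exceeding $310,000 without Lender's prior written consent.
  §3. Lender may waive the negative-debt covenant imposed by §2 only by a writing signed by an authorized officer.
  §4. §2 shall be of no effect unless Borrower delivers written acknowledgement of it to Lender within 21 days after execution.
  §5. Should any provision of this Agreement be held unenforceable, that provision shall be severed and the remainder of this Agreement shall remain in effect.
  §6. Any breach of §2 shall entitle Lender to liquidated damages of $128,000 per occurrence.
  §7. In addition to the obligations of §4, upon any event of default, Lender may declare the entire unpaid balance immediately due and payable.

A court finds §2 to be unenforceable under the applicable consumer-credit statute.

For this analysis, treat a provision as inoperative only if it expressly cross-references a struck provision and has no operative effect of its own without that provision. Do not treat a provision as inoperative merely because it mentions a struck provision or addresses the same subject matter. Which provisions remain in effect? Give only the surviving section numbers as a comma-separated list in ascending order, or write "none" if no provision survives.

§2 is struck. §3 operates only by reference to §2, so it falls with §2. §4 has no operative effect of its own apart from §2 and is therefore inoperative. §6 does nothing except set the liquidated-damages amount by reference to §2; with §2 gone it has no independent effect and is inoperative. Although §7 refers to §4, its operative terms do not depend on §4, so it remains in effect. §5 is a severability clause and preserves every provision that can still be given independent effect. That leaves §1, §5, and §7 in effect.

1, 5, 7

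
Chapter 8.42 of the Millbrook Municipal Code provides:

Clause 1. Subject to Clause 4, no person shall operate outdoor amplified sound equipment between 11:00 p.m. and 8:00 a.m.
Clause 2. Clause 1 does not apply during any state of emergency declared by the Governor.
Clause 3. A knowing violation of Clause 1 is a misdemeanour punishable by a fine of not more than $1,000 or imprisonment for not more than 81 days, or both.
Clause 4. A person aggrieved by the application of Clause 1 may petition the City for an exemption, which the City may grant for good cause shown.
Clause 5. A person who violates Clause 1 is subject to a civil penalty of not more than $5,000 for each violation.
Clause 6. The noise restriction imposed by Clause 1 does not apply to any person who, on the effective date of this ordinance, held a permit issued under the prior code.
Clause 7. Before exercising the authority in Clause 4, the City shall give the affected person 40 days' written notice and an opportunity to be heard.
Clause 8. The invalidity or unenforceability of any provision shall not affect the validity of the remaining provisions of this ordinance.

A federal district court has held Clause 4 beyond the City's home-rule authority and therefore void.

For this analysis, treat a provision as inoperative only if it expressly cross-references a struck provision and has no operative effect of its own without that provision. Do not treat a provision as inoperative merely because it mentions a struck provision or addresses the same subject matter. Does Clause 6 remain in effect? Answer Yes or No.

Yes

Clause 4 is struck. The only function of Clause 7 is the notice-and-hearing requirement for Clause 4, so it cannot stand once Clause 4 is removed. Although Clause 1 refers to Clause 4, its operative terms do not depend on Clause 4, so it remains in effect. Under the severability clause in Clause 8, the remaining provisions continue in force. That leaves Clause 1, Clause 2, Clause 3, Clause 5, Clause 6, and Clause 8 in effect. Clause 6 is among the surviving provisions, so the answer is yes.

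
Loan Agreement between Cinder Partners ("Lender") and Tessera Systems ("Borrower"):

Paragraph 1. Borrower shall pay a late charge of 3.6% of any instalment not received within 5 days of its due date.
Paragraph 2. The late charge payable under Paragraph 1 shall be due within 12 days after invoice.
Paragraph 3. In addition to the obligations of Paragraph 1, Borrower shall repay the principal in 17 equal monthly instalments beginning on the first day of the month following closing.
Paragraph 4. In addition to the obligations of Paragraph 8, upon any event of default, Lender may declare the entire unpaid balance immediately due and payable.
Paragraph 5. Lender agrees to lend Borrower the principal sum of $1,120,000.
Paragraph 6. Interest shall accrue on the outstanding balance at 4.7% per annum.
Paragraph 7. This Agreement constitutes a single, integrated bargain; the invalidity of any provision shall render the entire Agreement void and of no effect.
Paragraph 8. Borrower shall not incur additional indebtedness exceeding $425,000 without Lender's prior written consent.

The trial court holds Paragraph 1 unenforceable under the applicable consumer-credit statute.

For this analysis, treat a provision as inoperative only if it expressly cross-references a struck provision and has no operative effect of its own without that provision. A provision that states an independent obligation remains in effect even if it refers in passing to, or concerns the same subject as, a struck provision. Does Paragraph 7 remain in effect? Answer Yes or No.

Paragraph 1 is struck. Paragraph 2 operates only by reference to Paragraph 1, so it falls with Paragraph 1. Paragraph 7 provides that the Agreement is not severable, so the invalidity of any one provision voids the entire Agreement. No provision of the Agreement survives. Paragraph 7 is among the inoperative provisions, so the answer is no.

No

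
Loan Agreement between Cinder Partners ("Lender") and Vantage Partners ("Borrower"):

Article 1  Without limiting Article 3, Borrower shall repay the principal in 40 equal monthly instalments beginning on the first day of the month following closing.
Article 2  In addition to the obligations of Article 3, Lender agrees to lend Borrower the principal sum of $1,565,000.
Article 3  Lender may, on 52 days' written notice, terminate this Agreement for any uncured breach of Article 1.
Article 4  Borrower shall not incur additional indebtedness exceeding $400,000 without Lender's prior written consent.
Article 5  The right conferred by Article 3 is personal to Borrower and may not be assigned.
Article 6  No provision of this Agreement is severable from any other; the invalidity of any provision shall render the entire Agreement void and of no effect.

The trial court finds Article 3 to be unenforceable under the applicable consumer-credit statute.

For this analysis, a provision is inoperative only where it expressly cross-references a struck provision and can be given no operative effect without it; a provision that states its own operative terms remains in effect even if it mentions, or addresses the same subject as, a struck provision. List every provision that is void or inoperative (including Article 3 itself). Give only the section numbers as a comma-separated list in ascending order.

Article 3 is struck. Article 5 operates only by reference to Article 3, so it falls with Article 3. Article 6 provides that the Agreement is not severable, so the invalidity of any one provision voids the entire Agreement. No provision of the Agreement survives.

1, 2, 3, 4, 5, 6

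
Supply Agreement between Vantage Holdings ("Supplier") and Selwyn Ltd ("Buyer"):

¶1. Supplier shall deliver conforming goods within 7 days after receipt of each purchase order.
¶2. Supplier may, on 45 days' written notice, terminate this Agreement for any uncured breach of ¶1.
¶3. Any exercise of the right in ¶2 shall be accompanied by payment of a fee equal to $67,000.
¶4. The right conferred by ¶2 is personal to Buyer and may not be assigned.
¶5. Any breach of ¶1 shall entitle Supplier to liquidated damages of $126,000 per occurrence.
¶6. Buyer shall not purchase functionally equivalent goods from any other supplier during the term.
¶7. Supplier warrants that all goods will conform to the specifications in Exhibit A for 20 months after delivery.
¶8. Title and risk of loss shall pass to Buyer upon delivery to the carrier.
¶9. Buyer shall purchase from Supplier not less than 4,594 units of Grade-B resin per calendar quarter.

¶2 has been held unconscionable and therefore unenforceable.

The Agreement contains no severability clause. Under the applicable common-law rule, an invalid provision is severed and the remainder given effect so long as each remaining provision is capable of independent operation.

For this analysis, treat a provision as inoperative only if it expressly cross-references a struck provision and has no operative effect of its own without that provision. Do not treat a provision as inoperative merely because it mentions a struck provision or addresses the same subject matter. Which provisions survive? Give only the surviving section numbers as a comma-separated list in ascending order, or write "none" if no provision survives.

1, 5, 6, 7, 8, 9

¶2 is struck. ¶3 has no operative effect of its own apart from ¶2 and is therefore inoperative. ¶4 has no operative effect of its own apart from ¶2 and is therefore inoperative. Under the stated default rule, only provisions that cannot operate independently fall away; the rest are enforced. That leaves ¶1, ¶5, ¶6, ¶7, ¶8, and ¶9 in effect.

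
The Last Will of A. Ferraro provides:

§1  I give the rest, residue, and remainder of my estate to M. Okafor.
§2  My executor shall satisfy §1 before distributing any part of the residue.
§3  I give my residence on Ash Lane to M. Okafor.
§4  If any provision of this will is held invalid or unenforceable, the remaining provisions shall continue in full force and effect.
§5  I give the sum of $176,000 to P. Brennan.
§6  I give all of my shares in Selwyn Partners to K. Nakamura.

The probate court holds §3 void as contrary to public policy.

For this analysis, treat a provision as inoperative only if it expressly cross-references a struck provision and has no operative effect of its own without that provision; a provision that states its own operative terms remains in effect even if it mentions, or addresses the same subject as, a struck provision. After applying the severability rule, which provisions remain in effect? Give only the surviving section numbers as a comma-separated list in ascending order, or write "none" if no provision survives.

1, 2, 4, 5, 6

§3 is struck. Nothing else in the will is defined by reference to §3. §4 is a severability clause and preserves every provision that can still be given independent effect. That leaves §1, §2, §4, §5, and §6 in effect.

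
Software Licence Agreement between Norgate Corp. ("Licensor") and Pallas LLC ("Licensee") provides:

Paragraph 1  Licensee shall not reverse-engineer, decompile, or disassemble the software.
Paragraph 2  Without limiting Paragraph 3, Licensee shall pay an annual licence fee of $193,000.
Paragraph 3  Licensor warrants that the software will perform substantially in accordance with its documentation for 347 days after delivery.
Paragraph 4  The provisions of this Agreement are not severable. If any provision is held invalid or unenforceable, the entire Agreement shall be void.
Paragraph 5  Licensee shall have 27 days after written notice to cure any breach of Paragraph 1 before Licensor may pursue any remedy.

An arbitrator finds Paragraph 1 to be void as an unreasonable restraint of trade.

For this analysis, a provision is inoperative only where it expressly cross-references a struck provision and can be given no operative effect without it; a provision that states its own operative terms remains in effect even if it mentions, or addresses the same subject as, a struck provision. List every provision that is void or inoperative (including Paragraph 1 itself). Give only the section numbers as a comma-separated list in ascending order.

1, 2, 3, 4, 5

Paragraph 1 is struck. Paragraph 5 has no operative effect of its own apart from Paragraph 1 and is therefore inoperative. Paragraph 4 provides that the Agreement is not severable, so the invalidity of any one provision voids the entire Agreement. No provision of the Agreement survives.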